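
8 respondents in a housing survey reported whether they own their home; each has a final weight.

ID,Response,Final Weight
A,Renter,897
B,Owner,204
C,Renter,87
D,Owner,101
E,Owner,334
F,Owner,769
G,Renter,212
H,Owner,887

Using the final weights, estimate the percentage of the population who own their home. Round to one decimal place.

65.7

Sum of weights for 'Owner' = 204 + 101 + 334 + 769 + 887 = 2295
Total weight = 897 + 204 + 87 + 101 + 334 + 769 + 212 + 887 = 3491
Weighted proportion = 2295 / 3491 = 0.65740476 → 65.740476%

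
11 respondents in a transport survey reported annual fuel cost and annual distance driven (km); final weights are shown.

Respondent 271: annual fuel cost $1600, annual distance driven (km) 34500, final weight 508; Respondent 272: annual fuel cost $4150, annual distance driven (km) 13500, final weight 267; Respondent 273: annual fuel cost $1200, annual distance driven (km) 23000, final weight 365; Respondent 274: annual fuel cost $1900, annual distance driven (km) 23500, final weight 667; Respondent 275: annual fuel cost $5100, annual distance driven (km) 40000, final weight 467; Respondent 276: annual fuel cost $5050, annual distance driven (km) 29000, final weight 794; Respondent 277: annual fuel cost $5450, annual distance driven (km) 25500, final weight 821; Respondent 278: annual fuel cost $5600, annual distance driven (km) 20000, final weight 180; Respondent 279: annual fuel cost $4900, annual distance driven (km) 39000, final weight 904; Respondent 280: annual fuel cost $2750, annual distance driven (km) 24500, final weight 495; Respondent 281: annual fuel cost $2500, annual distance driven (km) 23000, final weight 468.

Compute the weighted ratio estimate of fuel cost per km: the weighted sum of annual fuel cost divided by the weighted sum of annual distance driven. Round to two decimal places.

0.13

Σ wᵢ·y = 1600×508 + 4150×267 + 1200×365 + 1900×667 + 5100×467 + 5050×794 + 5450×821 + 5600×180 + 4900×904 + 2750×495 + 2500×468
  = 812800 + 1108050 + 438000 + 1267300 + 2381700 + 4009700 + 4474450 + 1008000 + 4429600 + 1361250 + 1170000 = 22460850
Σ wᵢ·x = 34500×508 + 13500×267 + 23000×365 + 23500×667 + 40000×467 + 29000×794 + 25500×821 + 20000×180 + 39000×904 + 24500×495 + 23000×468
  = 17526000 + 3604500 + 8395000 + 15674500 + 18680000 + 23026000 + 20935500 + 3600000 + 35256000 + 12127500 + 10764000 = 169589000
Ratio = 22460850 / 169589000 = 0.13244285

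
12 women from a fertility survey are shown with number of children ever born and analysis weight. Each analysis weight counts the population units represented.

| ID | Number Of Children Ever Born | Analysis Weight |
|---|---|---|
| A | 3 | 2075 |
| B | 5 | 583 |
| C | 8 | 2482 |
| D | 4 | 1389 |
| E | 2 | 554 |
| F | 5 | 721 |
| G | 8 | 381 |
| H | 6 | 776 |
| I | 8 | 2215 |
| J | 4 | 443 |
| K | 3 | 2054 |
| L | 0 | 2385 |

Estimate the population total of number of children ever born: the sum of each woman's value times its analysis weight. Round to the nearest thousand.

73000

Weighted total = 3×2075 + 5×583 + 8×2482 + 4×1389 + 2×554 + 5×721 + 8×381 + 6×776 + 8×2215 + 4×443 + 3×2054 + 0×2385
  = 6225 + 2915 + 19856 + 5556 + 1108 + 3605 + 3048 + 4656 + 17720 + 1772 + 6162 + 0 = 72623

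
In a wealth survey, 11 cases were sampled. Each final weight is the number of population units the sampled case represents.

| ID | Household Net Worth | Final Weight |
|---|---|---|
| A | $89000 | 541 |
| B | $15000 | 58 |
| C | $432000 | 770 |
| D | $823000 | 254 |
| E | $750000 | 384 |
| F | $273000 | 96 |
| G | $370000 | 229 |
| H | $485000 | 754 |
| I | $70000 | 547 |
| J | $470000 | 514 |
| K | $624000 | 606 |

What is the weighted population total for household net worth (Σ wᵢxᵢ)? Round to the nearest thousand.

2013343000

Weighted total = 89000×541 + 15000×58 + 432000×770 + 823000×254 + 750000×384 + 273000×96 + 370000×229 + 485000×754 + 70000×547 + 470000×514 + 624000×606
  = 48149000 + 870000 + 332640000 + 209042000 + 288000000 + 26208000 + 84730000 + 365690000 + 38290000 + 241580000 + 378144000 = 2013343000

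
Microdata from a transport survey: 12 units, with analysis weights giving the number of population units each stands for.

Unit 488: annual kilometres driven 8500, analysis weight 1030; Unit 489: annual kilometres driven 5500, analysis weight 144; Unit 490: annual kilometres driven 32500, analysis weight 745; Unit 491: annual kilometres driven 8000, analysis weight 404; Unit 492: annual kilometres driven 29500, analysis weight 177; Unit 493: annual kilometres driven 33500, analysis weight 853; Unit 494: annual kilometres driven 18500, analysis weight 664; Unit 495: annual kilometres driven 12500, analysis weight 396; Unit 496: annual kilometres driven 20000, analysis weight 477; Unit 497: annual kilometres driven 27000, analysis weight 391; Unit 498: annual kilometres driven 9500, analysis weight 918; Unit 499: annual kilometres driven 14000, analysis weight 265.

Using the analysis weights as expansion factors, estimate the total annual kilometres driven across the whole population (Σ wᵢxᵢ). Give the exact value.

120550500

Weighted total = 8500×1030 + 5500×144 + 32500×745 + 8000×404 + 29500×177 + 33500×853 + 18500×664 + 12500×396 + 20000×477 + 27000×391 + 9500×918 + 14000×265
  = 120550500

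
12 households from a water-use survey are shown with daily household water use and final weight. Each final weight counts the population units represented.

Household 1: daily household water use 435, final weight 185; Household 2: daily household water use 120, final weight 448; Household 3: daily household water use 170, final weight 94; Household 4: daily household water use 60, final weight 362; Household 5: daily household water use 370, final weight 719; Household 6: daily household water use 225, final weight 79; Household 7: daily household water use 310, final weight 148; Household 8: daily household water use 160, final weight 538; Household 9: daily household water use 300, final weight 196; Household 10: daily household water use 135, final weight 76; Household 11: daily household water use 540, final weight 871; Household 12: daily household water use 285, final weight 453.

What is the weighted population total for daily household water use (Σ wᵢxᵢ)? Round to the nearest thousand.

Weighted total = 435×185 + 120×448 + 170×94 + 60×362 + 370×719 + 225×79 + 310×148 + 160×538 + 300×196 + 135×76 + 540×871 + 285×453
  = 80475 + 53760 + 15980 + 21720 + 266030 + 17775 + 45880 + 86080 + 58800 + 10260 + 470340 + 129105 = 1256205

1256000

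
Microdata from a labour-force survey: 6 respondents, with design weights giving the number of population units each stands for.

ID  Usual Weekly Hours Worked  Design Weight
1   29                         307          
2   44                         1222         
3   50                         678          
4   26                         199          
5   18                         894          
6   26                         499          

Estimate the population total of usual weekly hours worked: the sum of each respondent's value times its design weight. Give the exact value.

130811

Weighted total = 29×307 + 44×1222 + 50×678 + 26×199 + 18×894 + 26×499
  = 8903 + 53768 + 33900 + 5174 + 16092 + 12974 = 130811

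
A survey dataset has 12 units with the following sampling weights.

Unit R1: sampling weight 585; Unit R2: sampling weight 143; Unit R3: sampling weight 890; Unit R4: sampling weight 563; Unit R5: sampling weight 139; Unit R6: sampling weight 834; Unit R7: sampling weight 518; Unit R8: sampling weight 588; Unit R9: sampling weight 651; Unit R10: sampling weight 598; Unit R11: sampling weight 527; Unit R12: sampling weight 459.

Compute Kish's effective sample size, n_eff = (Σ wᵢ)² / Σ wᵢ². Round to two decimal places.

10.36

Σ wᵢ = 585 + 143 + 890 + 563 + 139 + 834 + 518 + 588 + 651 + 598 + 527 + 459 = 6495
Σ wᵢ² = 4070503
n_eff = 6495² / 4070503 = 42185025 / 4070503 = 10.36359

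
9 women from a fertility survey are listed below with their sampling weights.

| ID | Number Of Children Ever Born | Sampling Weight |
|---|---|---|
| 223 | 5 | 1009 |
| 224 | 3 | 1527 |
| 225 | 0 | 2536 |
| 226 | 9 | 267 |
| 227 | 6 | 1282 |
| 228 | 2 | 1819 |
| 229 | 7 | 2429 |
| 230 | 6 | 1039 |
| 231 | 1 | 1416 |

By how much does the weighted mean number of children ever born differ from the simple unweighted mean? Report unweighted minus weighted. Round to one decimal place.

Unweighted sum = 39
Unweighted mean = 39 / 9 = 4.3333333
Weighted sum = 5×1009 + 3×1527 + 0×2536 + 9×267 + 6×1282 + 2×1819 + 7×2429 + 6×1039 + 1×1416
  = 5045 + 4581 + 0 + 2403 + 7692 + 3638 + 17003 + 6234 + 1416 = 48012
Sum of weights = 1009 + 1527 + 2536 + 267 + 1282 + 1819 + 2429 + 1039 + 1416 = 13324
Weighted mean = 48012 / 13324 = 3.6034224
Difference (unweighted minus weighted) = 0.72991094

0.7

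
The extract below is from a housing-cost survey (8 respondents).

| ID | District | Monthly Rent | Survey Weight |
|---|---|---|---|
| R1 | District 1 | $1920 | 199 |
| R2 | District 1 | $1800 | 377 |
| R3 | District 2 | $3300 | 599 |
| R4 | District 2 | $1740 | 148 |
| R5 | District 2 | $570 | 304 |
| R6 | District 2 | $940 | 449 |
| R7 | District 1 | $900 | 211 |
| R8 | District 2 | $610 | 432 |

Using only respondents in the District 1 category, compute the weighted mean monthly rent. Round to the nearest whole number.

1589

District 1 rows: R1, R2, R7
Weighted sum = 1250580
Sum of weights = 199 + 377 + 211 = 787
Weighted mean = 1250580 / 787 = 1589.047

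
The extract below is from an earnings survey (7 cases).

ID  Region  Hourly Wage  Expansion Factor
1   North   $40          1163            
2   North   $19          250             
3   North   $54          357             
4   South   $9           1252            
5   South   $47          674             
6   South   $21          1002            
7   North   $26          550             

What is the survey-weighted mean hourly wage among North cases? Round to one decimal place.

36.6

North rows: 1, 2, 3, 7
Weighted sum = 40×1163 + 19×250 + 54×357 + 26×550
  = 46520 + 4750 + 19278 + 14300 = 84848
Sum of weights = 1163 + 250 + 357 + 550 = 2320
Weighted mean = 84848 / 2320 = 36.572414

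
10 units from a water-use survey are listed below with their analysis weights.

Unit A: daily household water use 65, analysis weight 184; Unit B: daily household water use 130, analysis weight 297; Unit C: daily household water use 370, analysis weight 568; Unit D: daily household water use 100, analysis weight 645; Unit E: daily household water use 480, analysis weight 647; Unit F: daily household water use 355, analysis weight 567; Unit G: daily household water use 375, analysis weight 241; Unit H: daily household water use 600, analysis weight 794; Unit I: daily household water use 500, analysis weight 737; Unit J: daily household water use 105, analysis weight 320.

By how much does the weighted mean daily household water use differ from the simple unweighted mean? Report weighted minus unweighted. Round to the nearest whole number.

Unweighted sum = 65 + 130 + 370 + 100 + 480 + 355 + 375 + 600 + 500 + 105 = 3080
Unweighted mean = 3080 / 10 = 308
Weighted sum = 1805950
Sum of weights = 5000
Weighted mean = 1805950 / 5000 = 361.19
Difference (weighted minus unweighted) = 53.19

53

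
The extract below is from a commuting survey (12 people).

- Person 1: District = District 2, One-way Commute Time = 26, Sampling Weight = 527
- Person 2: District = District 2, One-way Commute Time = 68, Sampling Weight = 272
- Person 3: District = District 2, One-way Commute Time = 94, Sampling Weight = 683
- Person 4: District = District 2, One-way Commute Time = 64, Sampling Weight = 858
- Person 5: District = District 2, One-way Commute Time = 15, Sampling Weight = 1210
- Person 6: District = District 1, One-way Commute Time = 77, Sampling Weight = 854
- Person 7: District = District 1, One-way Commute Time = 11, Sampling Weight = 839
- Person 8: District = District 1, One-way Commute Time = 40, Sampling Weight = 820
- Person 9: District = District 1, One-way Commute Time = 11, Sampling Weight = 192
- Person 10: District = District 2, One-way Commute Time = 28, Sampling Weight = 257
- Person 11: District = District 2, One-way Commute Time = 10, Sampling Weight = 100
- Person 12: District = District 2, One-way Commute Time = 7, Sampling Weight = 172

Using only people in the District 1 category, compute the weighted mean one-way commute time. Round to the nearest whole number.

41

District 1 rows: 6, 7, 8, 9
Weighted sum = 77×854 + 11×839 + 40×820 + 11×192
  = 65758 + 9229 + 32800 + 2112 = 109899
Sum of weights = 2705
Weighted mean = 109899 / 2705 = 40.628096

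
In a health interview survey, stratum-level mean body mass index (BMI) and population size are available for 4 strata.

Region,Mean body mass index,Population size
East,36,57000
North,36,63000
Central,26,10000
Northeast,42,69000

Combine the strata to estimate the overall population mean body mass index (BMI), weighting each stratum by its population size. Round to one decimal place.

37.6

Σ Nₕ·x̄ₕ = 36×57000 + 36×63000 + 26×10000 + 42×69000
  = 2052000 + 2268000 + 260000 + 2898000 = 7478000
Σ Nₕ = 57000 + 63000 + 10000 + 69000 = 199000
Overall mean = 7478000 / 199000 = 37.577889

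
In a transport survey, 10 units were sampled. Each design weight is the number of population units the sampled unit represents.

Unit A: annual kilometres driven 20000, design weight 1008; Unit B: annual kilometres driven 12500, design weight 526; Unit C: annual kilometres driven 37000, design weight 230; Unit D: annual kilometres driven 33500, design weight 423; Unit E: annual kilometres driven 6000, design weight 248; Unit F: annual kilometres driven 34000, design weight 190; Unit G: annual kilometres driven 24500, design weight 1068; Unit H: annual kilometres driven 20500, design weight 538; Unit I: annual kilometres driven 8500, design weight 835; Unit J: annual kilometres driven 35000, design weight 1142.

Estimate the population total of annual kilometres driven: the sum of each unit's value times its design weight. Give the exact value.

Weighted total = 141626000

141626000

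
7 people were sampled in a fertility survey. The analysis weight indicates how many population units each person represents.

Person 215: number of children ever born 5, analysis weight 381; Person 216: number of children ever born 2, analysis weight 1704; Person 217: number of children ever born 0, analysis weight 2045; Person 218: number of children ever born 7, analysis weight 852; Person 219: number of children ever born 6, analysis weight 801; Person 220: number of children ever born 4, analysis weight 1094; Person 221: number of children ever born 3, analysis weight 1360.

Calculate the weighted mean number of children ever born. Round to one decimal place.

3.0

Weighted sum = 5×381 + 2×1704 + 0×2045 + 7×852 + 6×801 + 4×1094 + 3×1360
  = 24539
Sum of weights = 381 + 1704 + 2045 + 852 + 801 + 1094 + 1360 = 8237
Weighted mean = 24539 / 8237 = 2.9791186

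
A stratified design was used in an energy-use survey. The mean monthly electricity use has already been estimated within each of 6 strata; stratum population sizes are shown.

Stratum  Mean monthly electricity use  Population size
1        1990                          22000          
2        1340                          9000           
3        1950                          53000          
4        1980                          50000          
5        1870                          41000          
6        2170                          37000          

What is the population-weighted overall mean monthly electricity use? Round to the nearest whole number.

Σ Nₕ·x̄ₕ = 1990×22000 + 1340×9000 + 1950×53000 + 1980×50000 + 1870×41000 + 2170×37000
  = 43780000 + 12060000 + 103350000 + 99000000 + 76670000 + 80290000 = 415150000
Σ Nₕ = 212000
Overall mean = 415150000 / 212000 = 1958.2547

1958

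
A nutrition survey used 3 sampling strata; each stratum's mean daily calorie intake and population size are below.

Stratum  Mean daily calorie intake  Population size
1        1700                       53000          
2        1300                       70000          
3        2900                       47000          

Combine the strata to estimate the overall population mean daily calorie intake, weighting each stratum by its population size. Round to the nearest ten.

1870

Σ Nₕ·x̄ₕ = 1700×53000 + 1300×70000 + 2900×47000
  = 317400000
Σ Nₕ = 53000 + 70000 + 47000 = 170000
Overall mean = 317400000 / 170000 = 1867.0588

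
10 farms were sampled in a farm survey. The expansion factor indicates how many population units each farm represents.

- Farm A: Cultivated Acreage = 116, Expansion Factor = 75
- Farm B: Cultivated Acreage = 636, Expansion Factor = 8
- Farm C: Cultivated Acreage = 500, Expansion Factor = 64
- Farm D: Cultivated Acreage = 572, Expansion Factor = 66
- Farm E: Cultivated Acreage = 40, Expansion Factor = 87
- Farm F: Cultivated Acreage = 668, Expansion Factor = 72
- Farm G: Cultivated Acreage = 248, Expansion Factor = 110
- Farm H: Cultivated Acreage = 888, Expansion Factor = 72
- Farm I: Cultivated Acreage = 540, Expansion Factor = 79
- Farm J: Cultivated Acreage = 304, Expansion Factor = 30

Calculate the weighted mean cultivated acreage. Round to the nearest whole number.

Weighted sum = 116×75 + 636×8 + 500×64 + 572×66 + 40×87 + 668×72 + 248×110 + 888×72 + 540×79 + 304×30
  = 278112
Sum of weights = 75 + 8 + 64 + 66 + 87 + 72 + 110 + 72 + 79 + 30 = 663
Weighted mean = 278112 / 663 = 419.47511

419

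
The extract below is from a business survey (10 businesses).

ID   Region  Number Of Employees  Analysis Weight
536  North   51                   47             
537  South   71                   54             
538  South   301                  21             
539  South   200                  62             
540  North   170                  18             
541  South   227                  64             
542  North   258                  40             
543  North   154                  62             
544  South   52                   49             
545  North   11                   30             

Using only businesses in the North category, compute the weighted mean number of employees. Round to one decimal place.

North rows: 536, 540, 542, 543, 545
Weighted sum = 51×47 + 170×18 + 258×40 + 154×62 + 11×30
  = 2397 + 3060 + 10320 + 9548 + 330 = 25655
Sum of weights = 47 + 18 + 40 + 62 + 30 = 197
Weighted mean = 25655 / 197 = 130.22843

130.2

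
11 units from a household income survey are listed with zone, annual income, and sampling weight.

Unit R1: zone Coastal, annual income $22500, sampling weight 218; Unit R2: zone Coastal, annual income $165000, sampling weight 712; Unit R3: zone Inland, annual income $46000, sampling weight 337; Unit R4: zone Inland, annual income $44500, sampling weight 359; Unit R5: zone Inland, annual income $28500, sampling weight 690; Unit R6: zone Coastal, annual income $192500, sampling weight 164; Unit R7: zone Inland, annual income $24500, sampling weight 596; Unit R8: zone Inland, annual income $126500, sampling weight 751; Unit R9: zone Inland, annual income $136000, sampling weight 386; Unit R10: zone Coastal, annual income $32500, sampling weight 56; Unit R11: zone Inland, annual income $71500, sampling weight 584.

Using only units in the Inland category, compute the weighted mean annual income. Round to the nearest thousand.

Inland rows: R3, R4, R5, R7, R8, R9, R11
Weighted sum = 46000×337 + 44500×359 + 28500×690 + 24500×596 + 126500×751 + 136000×386 + 71500×584
  = 15502000 + 15975500 + 19665000 + 14602000 + 95001500 + 52496000 + 41756000 = 254998000
Sum of weights = 337 + 359 + 690 + 596 + 751 + 386 + 584 = 3703
Weighted mean = 254998000 / 3703 = 68862.544

69000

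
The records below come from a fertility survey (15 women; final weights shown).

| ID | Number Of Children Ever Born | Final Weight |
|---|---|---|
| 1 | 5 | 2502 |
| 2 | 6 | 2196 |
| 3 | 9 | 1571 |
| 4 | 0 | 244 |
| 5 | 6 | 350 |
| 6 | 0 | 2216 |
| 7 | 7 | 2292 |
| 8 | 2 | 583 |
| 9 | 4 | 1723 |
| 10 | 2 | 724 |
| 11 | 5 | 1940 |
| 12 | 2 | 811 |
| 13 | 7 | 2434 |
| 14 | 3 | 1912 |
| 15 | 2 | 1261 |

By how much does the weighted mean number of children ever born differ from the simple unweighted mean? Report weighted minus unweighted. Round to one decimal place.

Unweighted sum = 60
Unweighted mean = 60 / 15 = 4
Weighted sum = 104093
Sum of weights = 22759
Weighted mean = 104093 / 22759 = 4.5737071
Difference (weighted minus unweighted) = 0.5737071

0.6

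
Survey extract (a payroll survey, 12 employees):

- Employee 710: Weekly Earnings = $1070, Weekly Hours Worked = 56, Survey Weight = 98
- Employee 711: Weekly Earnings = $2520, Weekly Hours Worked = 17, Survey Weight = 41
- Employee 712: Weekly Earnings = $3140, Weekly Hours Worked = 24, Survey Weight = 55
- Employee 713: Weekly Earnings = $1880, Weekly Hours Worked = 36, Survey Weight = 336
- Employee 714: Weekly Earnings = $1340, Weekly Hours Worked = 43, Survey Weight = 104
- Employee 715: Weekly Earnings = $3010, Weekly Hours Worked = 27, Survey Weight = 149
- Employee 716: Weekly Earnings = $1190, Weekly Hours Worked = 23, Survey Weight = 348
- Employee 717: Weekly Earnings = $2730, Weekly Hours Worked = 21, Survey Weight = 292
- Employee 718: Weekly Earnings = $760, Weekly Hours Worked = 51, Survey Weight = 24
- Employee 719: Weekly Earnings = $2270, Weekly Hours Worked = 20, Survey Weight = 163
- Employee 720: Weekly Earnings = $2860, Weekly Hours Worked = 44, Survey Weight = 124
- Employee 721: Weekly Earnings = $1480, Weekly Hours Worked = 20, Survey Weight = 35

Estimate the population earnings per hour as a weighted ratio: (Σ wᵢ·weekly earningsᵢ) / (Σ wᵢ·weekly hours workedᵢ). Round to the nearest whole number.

Σ wᵢ·y = 1070×98 + 2520×41 + 3140×55 + 1880×336 + 1340×104 + 3010×149 + 1190×348 + 2730×292 + 760×24 + 2270×163 + 2860×124 + 1480×35
  = 104860 + 103320 + 172700 + 631680 + 139360 + 448490 + 414120 + 797160 + 18240 + 370010 + 354640 + 51800 = 3606380
Σ wᵢ·x = 52872
Ratio = 3606380 / 52872 = 68.209638

68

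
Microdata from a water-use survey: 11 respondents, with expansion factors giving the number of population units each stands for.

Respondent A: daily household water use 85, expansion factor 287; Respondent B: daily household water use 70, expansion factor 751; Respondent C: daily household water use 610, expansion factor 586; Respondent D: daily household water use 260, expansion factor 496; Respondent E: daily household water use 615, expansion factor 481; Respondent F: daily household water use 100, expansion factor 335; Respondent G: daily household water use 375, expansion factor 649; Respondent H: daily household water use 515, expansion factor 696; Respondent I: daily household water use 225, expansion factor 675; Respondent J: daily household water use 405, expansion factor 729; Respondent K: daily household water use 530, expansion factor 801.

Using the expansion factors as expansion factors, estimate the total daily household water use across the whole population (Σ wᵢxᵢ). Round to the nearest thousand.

Weighted total = 85×287 + 70×751 + 610×586 + 260×496 + 615×481 + 100×335 + 375×649 + 515×696 + 225×675 + 405×729 + 530×801
  = 2366165

2366000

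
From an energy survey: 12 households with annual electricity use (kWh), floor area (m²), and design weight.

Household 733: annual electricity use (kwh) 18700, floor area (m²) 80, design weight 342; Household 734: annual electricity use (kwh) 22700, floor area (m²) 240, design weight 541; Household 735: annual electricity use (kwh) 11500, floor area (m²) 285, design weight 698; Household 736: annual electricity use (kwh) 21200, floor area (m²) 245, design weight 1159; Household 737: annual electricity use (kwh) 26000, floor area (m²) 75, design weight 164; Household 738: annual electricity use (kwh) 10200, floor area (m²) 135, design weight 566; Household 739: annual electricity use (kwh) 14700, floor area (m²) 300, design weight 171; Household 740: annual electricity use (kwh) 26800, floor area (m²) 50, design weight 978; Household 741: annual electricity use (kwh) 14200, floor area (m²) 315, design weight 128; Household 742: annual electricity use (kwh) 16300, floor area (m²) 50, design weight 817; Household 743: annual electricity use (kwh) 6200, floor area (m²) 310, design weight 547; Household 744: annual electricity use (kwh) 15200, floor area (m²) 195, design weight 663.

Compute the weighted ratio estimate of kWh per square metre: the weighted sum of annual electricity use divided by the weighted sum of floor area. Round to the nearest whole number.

Σ wᵢ·y = 18700×342 + 22700×541 + 11500×698 + 21200×1159 + 26000×164 + 10200×566 + 14700×171 + 26800×978 + 14200×128 + 16300×817 + 6200×547 + 15200×663
  = 118638900
Σ wᵢ·x = 80×342 + 240×541 + 285×698 + 245×1159 + 75×164 + 135×566 + 300×171 + 50×978 + 315×128 + 50×817 + 310×547 + 195×663
  = 27360 + 129840 + 198930 + 283955 + 12300 + 76410 + 51300 + 48900 + 40320 + 40850 + 169570 + 129285 = 1209020
Ratio = 118638900 / 1209020 = 98.128153

98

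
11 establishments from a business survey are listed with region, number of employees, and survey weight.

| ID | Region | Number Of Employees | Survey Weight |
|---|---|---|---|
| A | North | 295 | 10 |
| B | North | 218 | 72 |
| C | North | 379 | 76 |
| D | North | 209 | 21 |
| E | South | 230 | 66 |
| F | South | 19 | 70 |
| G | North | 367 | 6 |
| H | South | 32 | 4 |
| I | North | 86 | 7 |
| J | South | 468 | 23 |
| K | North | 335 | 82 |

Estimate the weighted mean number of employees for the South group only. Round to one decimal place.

168.1

South rows: E, F, H, J
Weighted sum = 230×66 + 19×70 + 32×4 + 468×23
  = 15180 + 1330 + 128 + 10764 = 27402
Sum of weights = 66 + 70 + 4 + 23 = 163
Weighted mean = 27402 / 163 = 168.11043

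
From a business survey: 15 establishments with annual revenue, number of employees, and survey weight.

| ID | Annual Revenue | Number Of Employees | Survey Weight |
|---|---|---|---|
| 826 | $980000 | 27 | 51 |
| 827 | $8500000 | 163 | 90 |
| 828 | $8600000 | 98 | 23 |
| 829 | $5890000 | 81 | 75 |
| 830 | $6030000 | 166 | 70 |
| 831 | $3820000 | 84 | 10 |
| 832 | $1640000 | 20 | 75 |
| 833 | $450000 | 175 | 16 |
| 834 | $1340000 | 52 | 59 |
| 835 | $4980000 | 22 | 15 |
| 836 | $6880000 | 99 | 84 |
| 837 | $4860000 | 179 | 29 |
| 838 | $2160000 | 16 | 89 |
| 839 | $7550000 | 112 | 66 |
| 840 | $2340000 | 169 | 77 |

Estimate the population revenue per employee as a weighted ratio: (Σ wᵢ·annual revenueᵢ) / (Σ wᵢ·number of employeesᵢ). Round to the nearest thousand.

47000

Σ wᵢ·y = 3788370000
Σ wᵢ·x = 79870
Ratio = 3788370000 / 79870 = 47431.702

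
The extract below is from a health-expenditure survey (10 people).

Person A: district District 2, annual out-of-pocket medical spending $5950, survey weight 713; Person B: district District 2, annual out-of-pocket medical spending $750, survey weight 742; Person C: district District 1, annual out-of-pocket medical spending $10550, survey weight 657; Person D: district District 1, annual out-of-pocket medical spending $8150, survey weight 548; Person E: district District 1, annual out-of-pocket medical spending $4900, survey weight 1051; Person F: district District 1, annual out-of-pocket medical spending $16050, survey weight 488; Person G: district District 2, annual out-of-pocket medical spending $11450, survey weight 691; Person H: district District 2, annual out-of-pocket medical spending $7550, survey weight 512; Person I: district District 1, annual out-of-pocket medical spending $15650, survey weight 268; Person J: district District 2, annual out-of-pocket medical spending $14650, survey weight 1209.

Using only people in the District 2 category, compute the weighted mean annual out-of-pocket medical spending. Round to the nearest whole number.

8867

District 2 rows: A, B, G, H, J
Weighted sum = 5950×713 + 750×742 + 11450×691 + 7550×512 + 14650×1209
  = 34288250
Sum of weights = 713 + 742 + 691 + 512 + 1209 = 3867
Weighted mean = 34288250 / 3867 = 8866.8865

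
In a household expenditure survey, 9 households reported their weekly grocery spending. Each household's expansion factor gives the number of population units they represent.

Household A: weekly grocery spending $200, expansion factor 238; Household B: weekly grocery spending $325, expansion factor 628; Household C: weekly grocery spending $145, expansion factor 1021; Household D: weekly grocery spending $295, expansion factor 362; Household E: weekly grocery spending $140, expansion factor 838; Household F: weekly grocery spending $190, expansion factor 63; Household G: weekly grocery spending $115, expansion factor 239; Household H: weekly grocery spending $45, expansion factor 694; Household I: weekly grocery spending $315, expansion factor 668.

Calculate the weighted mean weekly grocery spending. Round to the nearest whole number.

Weighted sum = 904960
Sum of weights = 238 + 628 + 1021 + 362 + 838 + 63 + 239 + 694 + 668 = 4751
Weighted mean = 904960 / 4751 = 190.47779

190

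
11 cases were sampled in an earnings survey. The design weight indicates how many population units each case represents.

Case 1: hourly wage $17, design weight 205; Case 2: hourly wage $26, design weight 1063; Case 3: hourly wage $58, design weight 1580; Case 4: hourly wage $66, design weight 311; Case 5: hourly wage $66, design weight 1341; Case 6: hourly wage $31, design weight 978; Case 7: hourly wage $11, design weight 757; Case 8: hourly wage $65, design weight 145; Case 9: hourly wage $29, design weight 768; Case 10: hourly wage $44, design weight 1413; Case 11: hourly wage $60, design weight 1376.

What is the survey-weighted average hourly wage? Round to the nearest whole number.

Weighted sum = 446869
Sum of weights = 205 + 1063 + 1580 + 311 + 1341 + 978 + 757 + 145 + 768 + 1413 + 1376 = 9937
Weighted mean = 446869 / 9937 = 44.970212

45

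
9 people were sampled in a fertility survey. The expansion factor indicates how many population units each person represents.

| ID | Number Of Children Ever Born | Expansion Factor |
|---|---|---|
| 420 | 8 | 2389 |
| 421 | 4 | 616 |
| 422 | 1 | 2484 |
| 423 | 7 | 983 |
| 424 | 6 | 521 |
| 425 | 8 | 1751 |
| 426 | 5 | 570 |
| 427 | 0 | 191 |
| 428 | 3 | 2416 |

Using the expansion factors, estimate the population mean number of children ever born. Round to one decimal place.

4.9

Weighted sum = 8×2389 + 4×616 + 1×2484 + 7×983 + 6×521 + 8×1751 + 5×570 + 0×191 + 3×2416
  = 19112 + 2464 + 2484 + 6881 + 3126 + 14008 + 2850 + 0 + 7248 = 58173
Sum of weights = 2389 + 616 + 2484 + 983 + 521 + 1751 + 570 + 191 + 2416 = 11921
Weighted mean = 58173 / 11921 = 4.8798758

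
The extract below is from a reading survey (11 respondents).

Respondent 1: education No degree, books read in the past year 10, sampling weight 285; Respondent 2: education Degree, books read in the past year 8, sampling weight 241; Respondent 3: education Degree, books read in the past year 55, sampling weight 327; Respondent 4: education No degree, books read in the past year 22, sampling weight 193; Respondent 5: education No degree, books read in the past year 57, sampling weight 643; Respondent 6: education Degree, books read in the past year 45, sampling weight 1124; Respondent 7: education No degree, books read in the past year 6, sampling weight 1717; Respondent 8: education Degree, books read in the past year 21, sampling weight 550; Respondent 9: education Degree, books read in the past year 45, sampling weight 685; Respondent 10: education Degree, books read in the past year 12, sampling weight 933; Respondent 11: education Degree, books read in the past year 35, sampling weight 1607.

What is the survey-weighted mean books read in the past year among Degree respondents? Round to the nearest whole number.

Degree rows: 2, 3, 6, 8, 9, 10, 11
Weighted sum = 8×241 + 55×327 + 45×1124 + 21×550 + 45×685 + 12×933 + 35×1607
  = 1928 + 17985 + 50580 + 11550 + 30825 + 11196 + 56245 = 180309
Sum of weights = 241 + 327 + 1124 + 550 + 685 + 933 + 1607 = 5467
Weighted mean = 180309 / 5467 = 32.981343

33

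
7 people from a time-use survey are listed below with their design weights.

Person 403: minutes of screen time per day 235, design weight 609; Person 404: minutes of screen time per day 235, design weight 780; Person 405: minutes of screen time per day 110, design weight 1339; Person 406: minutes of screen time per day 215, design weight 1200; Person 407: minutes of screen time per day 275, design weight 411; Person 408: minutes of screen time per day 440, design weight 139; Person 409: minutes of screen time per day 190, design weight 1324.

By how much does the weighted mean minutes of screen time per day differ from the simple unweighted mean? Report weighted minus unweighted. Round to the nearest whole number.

Unweighted sum = 235 + 235 + 110 + 215 + 275 + 440 + 190 = 1700
Unweighted mean = 1700 / 7 = 242.85714
Weighted sum = 235×609 + 235×780 + 110×1339 + 215×1200 + 275×411 + 440×139 + 190×1324
  = 143115 + 183300 + 147290 + 258000 + 113025 + 61160 + 251560 = 1157450
Sum of weights = 609 + 780 + 1339 + 1200 + 411 + 139 + 1324 = 5802
Weighted mean = 1157450 / 5802 = 199.49155
Difference (weighted minus unweighted) = -43.365588

-43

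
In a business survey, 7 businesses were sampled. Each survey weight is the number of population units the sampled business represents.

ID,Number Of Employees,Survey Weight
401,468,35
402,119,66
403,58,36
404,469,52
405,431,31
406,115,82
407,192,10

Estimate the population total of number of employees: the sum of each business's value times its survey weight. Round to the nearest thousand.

Weighted total = 75421

75000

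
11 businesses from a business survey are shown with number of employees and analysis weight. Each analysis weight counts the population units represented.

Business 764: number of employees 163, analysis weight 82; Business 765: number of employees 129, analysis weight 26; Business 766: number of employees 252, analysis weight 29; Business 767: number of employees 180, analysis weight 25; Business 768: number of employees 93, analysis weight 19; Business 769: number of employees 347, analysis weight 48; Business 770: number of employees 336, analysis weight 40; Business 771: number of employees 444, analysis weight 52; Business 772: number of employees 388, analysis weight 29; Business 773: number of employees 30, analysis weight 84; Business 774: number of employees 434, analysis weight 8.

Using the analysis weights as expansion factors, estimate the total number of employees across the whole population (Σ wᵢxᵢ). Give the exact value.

100723

Weighted total = 163×82 + 129×26 + 252×29 + 180×25 + 93×19 + 347×48 + 336×40 + 444×52 + 388×29 + 30×84 + 434×8
  = 13366 + 3354 + 7308 + 4500 + 1767 + 16656 + 13440 + 23088 + 11252 + 2520 + 3472 = 100723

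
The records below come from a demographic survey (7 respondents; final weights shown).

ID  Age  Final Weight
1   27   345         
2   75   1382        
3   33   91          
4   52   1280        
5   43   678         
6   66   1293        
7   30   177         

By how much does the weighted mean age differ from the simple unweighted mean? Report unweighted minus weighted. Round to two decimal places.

-11.06

Unweighted sum = 27 + 75 + 33 + 52 + 43 + 66 + 30 = 326
Unweighted mean = 326 / 7 = 46.571429
Weighted sum = 27×345 + 75×1382 + 33×91 + 52×1280 + 43×678 + 66×1293 + 30×177
  = 9315 + 103650 + 3003 + 66560 + 29154 + 85338 + 5310 = 302330
Sum of weights = 345 + 1382 + 91 + 1280 + 678 + 1293 + 177 = 5246
Weighted mean = 302330 / 5246 = 57.630576
Difference (unweighted minus weighted) = -11.059147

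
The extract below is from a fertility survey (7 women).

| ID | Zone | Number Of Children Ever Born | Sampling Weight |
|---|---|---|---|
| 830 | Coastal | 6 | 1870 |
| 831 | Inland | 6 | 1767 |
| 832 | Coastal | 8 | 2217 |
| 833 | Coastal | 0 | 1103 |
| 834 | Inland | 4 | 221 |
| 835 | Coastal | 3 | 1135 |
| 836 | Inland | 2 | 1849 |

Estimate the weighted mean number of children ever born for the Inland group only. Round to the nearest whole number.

Inland rows: 831, 834, 836
Weighted sum = 6×1767 + 4×221 + 2×1849
  = 10602 + 884 + 3698 = 15184
Sum of weights = 1767 + 221 + 1849 = 3837
Weighted mean = 15184 / 3837 = 3.9572583

4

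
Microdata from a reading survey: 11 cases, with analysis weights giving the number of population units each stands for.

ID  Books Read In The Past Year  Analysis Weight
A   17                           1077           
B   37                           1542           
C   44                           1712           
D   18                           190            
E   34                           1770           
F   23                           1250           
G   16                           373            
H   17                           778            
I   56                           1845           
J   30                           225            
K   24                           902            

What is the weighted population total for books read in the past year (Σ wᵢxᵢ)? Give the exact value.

393953

Weighted total = 17×1077 + 37×1542 + 44×1712 + 18×190 + 34×1770 + 23×1250 + 16×373 + 17×778 + 56×1845 + 30×225 + 24×902
  = 393953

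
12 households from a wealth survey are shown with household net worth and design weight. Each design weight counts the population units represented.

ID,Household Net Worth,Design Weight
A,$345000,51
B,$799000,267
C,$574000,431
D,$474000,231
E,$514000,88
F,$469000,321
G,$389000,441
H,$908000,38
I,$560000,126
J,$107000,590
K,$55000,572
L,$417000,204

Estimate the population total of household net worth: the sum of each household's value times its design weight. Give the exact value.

Weighted total = 345000×51 + 799000×267 + 574000×431 + 474000×231 + 514000×88 + 469000×321 + 389000×441 + 908000×38 + 560000×126 + 107000×590 + 55000×572 + 417000×204
  = 17595000 + 213333000 + 247394000 + 109494000 + 45232000 + 150549000 + 171549000 + 34504000 + 70560000 + 63130000 + 31460000 + 85068000 = 1239868000

1239868000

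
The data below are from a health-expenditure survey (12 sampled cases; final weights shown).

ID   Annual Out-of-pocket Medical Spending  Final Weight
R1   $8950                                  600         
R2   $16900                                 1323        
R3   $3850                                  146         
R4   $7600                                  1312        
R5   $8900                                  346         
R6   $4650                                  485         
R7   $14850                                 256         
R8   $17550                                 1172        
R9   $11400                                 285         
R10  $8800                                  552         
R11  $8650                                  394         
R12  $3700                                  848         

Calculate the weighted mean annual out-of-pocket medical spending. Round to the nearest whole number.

10703

Weighted sum = 8950×600 + 16900×1323 + 3850×146 + 7600×1312 + 8900×346 + 4650×485 + 14850×256 + 17550×1172 + 11400×285 + 8800×552 + 8650×394 + 3700×848
  = 5370000 + 22358700 + 562100 + 9971200 + 3079400 + 2255250 + 3801600 + 20568600 + 3249000 + 4857600 + 3408100 + 3137600 = 82619150
Sum of weights = 600 + 1323 + 146 + 1312 + 346 + 485 + 256 + 1172 + 285 + 552 + 394 + 848 = 7719
Weighted mean = 82619150 / 7719 = 10703.349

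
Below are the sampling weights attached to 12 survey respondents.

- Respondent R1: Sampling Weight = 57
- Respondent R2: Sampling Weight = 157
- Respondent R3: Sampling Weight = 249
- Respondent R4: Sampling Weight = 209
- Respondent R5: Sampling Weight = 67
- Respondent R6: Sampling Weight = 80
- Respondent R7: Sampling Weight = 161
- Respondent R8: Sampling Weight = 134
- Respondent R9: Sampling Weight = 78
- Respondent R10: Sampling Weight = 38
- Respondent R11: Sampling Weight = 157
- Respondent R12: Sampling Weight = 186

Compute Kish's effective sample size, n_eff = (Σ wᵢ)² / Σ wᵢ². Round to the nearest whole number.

Σ wᵢ = 57 + 157 + 249 + 209 + 67 + 80 + 161 + 134 + 78 + 38 + 157 + 186 = 1573
Σ wᵢ² = 255119
n_eff = 1573² / 255119 = 2474329 / 255119 = 9.6987249

10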